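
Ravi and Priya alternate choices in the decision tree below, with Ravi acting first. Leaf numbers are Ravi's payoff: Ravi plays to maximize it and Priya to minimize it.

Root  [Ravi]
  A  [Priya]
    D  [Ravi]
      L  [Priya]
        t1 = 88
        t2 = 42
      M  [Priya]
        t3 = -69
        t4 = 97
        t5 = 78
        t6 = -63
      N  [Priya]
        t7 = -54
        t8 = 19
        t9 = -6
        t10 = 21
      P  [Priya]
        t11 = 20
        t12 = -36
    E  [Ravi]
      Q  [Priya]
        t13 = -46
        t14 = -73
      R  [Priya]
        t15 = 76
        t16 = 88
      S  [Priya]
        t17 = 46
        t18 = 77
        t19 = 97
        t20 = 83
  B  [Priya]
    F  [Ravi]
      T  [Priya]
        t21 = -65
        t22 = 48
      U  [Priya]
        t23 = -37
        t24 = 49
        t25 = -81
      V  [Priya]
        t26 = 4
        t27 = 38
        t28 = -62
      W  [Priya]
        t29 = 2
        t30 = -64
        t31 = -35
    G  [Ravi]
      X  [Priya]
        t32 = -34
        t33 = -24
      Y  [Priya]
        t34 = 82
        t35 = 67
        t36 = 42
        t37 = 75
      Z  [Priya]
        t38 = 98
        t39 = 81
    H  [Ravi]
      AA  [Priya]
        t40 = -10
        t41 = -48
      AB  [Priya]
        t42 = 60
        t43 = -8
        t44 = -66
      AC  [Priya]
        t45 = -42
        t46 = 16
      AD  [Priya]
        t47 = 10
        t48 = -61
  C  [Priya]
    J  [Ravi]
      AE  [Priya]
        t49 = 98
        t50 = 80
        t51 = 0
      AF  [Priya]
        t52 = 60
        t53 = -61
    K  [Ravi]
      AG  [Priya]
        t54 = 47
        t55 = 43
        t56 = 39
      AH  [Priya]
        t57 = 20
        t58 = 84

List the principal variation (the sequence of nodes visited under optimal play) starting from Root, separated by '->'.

Root -> A -> D -> L -> t2

L (Priya): min(88, 42) = 42
M (Priya): min(-69, 97, 78, -63) = -69
N (Priya): min(-54, 19, -6, 21) = -54
P (Priya): min(20, -36) = -36
D (Ravi): max(42, -69, -54, -36) = 42
Q (Priya): min(-46, -73) = -73
R (Priya): min(76, 88) = 76
S (Priya): min(46, 77, 97, 83) = 46
E (Ravi): max(-73, 76, 46) = 76
A (Priya): min(42, 76) = 42
T (Priya): min(-65, 48) = -65
U (Priya): min(-37, 49, -81) = -81
V (Priya): min(4, 38, -62) = -62
W (Priya): min(2, -64, -35) = -64
F (Ravi): max(-65, -81, -62, -64) = -62
X (Priya): min(-34, -24) = -34
Y (Priya): min(82, 67, 42, 75) = 42
Z (Priya): min(98, 81) = 81
G (Ravi): max(-34, 42, 81) = 81
AA (Priya): min(-10, -48) = -48
AB (Priya): min(60, -8, -66) = -66
AC (Priya): min(-42, 16) = -42
AD (Priya): min(10, -61) = -61
H (Ravi): max(-48, -66, -42, -61) = -42
B (Priya): min(-62, 81, -42) = -62
AE (Priya): min(98, 80, 0) = 0
AF (Priya): min(60, -61) = -61
J (Ravi): max(0, -61) = 0
AG (Priya): min(47, 43, 39) = 39
AH (Priya): min(20, 84) = 20
K (Ravi): max(39, 20) = 39
C (Priya): min(0, 39) = 0
Root (Ravi): max(42, -62, 0) = 42
At Root, Ravi picks A (highest: 42).
At A, Priya picks D (lowest: 42).
At D, Ravi picks L (highest: 42).
At L, Priya picks t2 (lowest: 42).
Terminal value 42.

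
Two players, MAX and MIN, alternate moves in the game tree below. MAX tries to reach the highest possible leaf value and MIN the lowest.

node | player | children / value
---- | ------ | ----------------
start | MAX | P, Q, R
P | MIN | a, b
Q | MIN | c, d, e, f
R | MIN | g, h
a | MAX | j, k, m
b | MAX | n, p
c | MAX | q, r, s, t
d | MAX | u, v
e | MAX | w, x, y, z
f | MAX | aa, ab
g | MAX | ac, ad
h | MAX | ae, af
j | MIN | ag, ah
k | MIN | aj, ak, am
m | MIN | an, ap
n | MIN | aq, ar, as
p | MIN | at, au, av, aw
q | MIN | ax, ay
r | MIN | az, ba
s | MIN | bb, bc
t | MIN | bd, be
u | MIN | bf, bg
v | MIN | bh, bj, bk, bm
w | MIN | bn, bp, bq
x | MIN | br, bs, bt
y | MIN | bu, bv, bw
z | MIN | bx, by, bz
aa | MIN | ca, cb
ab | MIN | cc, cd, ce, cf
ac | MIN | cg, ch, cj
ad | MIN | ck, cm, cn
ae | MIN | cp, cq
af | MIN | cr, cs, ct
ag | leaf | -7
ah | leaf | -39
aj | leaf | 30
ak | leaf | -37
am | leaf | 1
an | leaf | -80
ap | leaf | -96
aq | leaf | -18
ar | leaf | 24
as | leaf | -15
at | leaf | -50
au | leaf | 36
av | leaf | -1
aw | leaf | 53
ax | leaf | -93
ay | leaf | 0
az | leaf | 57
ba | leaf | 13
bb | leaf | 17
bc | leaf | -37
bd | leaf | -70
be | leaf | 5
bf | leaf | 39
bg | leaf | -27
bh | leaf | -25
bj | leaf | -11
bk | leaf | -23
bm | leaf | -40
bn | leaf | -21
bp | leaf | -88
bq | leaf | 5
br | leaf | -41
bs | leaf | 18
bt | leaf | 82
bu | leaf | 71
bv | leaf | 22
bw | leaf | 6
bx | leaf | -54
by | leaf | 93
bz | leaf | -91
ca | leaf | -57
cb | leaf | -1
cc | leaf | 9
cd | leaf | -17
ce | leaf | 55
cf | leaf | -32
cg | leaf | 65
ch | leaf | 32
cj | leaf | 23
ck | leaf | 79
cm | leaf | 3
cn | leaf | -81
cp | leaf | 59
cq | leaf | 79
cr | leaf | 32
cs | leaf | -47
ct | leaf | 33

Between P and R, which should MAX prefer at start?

R

j (MIN): min(-7, -39) = -39
k (MIN): min(30, -37, 1) = -37
m (MIN): min(-80, -96) = -96
a (MAX): max(-39, -37, -96) = -37
n (MIN): min(-18, 24, -15) = -18
p (MIN): min(-50, 36, -1, 53) = -50
b (MAX): max(-18, -50) = -18
P (MIN): min(-37, -18) = -37
ac (MIN): min(65, 32, 23) = 23
ad (MIN): min(79, 3, -81) = -81
g (MAX): max(23, -81) = 23
ae (MIN): min(59, 79) = 59
af (MIN): min(32, -47, 33) = -47
h (MAX): max(59, -47) = 59
R (MIN): min(23, 59) = 23
MAX prefers the higher value; P=-37, R=23. R is better since 23 > -37.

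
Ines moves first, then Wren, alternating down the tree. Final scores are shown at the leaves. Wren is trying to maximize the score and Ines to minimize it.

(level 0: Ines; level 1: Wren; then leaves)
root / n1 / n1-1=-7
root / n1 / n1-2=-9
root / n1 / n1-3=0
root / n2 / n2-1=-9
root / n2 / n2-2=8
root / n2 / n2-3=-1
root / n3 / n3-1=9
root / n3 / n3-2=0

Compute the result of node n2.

n2 (Wren): max(-9, 8, -1) = 8

8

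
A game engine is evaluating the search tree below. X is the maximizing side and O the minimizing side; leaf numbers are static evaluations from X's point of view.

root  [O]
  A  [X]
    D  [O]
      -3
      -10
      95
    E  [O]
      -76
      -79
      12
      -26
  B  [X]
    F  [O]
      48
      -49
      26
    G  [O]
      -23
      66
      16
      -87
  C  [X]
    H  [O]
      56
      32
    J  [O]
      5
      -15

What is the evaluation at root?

-49

D (O): min(-3, -10, 95) = -10
E (O): min(-76, -79, 12, -26) = -79
A (X): max(-10, -79) = -10
F (O): min(48, -49, 26) = -49
G (O): min(-23, 66, 16, -87) = -87
B (X): max(-49, -87) = -49
H (O): min(56, 32) = 32
J (O): min(5, -15) = -15
C (X): max(32, -15) = 32
root (O): min(-10, -49, 32) = -49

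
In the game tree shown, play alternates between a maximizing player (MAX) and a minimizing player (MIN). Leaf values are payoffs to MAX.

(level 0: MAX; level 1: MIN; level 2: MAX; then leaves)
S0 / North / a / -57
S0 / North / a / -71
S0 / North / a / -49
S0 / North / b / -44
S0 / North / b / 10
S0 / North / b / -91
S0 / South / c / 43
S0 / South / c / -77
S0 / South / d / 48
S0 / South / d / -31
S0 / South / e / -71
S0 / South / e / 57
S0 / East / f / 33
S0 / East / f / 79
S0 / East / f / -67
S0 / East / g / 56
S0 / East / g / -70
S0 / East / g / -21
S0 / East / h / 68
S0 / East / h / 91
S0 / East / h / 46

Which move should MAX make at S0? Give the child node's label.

a (MAX): max(-57, -71, -49) = -49
b (MAX): max(-44, 10, -91) = 10
North (MIN): min(-49, 10) = -49
c (MAX): max(43, -77) = 43
d (MAX): max(48, -31) = 48
e (MAX): max(-71, 57) = 57
South (MIN): min(43, 48, 57) = 43
f (MAX): max(33, 79, -67) = 79
g (MAX): max(56, -70, -21) = 56
h (MAX): max(68, 91, 46) = 91
East (MIN): min(79, 56, 91) = 56
S0 (MAX): max(-49, 43, 56) = 56
MAX at S0 wants the highest of {North=-49, South=43, East=56}, so chooses East.

East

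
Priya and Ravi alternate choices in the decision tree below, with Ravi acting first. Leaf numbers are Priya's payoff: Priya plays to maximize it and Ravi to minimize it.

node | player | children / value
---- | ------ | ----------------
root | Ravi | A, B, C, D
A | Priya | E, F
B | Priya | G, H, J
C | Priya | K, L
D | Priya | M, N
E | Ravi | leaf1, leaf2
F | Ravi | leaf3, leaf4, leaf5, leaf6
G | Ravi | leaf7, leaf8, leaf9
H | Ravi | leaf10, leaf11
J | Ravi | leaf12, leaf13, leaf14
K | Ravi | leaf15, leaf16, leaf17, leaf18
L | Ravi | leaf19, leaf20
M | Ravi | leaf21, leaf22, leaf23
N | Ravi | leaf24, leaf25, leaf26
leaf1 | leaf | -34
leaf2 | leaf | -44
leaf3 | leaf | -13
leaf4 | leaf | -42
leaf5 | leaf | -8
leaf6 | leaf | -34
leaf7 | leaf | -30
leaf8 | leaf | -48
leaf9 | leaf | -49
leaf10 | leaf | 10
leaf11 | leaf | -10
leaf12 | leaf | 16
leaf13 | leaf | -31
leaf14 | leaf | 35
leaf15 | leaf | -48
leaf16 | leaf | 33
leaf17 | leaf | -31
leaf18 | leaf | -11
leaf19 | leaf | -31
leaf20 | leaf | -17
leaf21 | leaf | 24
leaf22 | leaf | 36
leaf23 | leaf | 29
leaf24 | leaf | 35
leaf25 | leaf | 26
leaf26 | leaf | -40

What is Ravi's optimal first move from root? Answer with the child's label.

E (Ravi): min(-34, -44) = -44
F (Ravi): min(-13, -42, -8, -34) = -42
A (Priya): max(-44, -42) = -42
G (Ravi): min(-30, -48, -49) = -49
H (Ravi): min(10, -10) = -10
J (Ravi): min(16, -31, 35) = -31
B (Priya): max(-49, -10, -31) = -10
K (Ravi): min(-48, 33, -31, -11) = -48
L (Ravi): min(-31, -17) = -31
C (Priya): max(-48, -31) = -31
M (Ravi): min(24, 36, 29) = 24
N (Ravi): min(35, 26, -40) = -40
D (Priya): max(24, -40) = 24
root (Ravi): min(-42, -10, -31, 24) = -42
Ravi at root wants the lowest of {A=-42, B=-10, C=-31, D=24}, so chooses A.

A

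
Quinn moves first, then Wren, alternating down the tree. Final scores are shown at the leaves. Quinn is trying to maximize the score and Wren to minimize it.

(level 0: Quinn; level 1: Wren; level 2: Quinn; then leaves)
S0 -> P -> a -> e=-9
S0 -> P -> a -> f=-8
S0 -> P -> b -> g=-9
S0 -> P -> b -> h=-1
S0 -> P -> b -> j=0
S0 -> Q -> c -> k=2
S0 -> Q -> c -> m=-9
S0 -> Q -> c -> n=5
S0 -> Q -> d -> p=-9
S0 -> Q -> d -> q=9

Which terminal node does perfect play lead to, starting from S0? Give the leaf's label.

a (Quinn): max(-9, -8) = -8
b (Quinn): max(-9, -1, 0) = 0
P (Wren): min(-8, 0) = -8
c (Quinn): max(2, -9, 5) = 5
d (Quinn): max(-9, 9) = 9
Q (Wren): min(5, 9) = 5
S0 (Quinn): max(-8, 5) = 5
At S0, Quinn picks Q (highest: 5).
At Q, Wren picks c (lowest: 5).
At c, Quinn picks n (highest: 5).
Terminal value 5.

n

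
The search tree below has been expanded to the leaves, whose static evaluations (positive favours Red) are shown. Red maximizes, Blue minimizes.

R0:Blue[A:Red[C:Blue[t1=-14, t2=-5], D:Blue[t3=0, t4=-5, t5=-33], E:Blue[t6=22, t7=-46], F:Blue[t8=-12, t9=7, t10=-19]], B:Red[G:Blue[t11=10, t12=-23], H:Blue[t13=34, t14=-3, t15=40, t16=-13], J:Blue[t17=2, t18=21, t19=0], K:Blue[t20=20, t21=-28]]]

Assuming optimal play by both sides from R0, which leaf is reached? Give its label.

t1

C (Blue): min(-14, -5) = -14
D (Blue): min(0, -5, -33) = -33
E (Blue): min(22, -46) = -46
F (Blue): min(-12, 7, -19) = -19
A (Red): max(-14, -33, -46, -19) = -14
G (Blue): min(10, -23) = -23
H (Blue): min(34, -3, 40, -13) = -13
J (Blue): min(2, 21, 0) = 0
K (Blue): min(20, -28) = -28
B (Red): max(-23, -13, 0, -28) = 0
R0 (Blue): min(-14, 0) = -14
At R0, Blue picks A (lowest: -14).
At A, Red picks C (highest: -14).
At C, Blue picks t1 (lowest: -14).
Terminal value -14.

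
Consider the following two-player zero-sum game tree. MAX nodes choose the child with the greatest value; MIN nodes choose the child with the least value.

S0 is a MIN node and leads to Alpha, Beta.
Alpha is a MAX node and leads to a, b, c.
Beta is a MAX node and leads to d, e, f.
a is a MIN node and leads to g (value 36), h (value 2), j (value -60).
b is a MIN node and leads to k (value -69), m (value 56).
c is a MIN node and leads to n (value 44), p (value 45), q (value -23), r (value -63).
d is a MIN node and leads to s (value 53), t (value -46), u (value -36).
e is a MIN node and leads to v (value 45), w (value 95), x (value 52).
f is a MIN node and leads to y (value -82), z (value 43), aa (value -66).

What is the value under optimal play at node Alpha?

a (MIN): min(36, 2, -60) = -60
b (MIN): min(-69, 56) = -69
c (MIN): min(44, 45, -23, -63) = -63
Alpha (MAX): max(-60, -69, -63) = -60

-60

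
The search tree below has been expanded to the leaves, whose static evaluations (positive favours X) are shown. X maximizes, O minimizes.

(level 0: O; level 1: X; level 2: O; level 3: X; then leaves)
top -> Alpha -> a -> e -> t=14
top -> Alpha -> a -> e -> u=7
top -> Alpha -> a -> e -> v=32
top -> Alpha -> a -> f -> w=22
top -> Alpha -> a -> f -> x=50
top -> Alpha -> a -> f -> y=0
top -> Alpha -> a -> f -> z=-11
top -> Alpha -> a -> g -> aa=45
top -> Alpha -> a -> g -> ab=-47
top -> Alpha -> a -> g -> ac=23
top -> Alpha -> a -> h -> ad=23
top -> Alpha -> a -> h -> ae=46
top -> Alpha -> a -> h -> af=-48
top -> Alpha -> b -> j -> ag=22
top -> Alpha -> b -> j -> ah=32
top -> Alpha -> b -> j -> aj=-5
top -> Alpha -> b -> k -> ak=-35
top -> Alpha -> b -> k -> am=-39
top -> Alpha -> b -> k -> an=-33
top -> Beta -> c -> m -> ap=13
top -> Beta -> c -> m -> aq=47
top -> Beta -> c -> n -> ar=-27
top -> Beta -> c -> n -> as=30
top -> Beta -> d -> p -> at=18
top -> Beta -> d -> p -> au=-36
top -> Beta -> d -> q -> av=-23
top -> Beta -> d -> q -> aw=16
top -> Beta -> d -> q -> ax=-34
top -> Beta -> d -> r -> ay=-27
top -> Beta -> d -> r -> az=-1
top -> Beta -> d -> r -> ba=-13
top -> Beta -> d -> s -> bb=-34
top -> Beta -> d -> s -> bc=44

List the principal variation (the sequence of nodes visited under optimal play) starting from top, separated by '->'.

e (X): max(14, 7, 32) = 32
f (X): max(22, 50, 0, -11) = 50
g (X): max(45, -47, 23) = 45
h (X): max(23, 46, -48) = 46
a (O): min(32, 50, 45, 46) = 32
j (X): max(22, 32, -5) = 32
k (X): max(-35, -39, -33) = -33
b (O): min(32, -33) = -33
Alpha (X): max(32, -33) = 32
m (X): max(13, 47) = 47
n (X): max(-27, 30) = 30
c (O): min(47, 30) = 30
p (X): max(18, -36) = 18
q (X): max(-23, 16, -34) = 16
r (X): max(-27, -1, -13) = -1
s (X): max(-34, 44) = 44
d (O): min(18, 16, -1, 44) = -1
Beta (X): max(30, -1) = 30
top (O): min(32, 30) = 30
At top, O picks Beta (lowest: 30).
At Beta, X picks c (highest: 30).
At c, O picks n (lowest: 30).
At n, X picks as (highest: 30).
Terminal value 30.

top -> Beta -> c -> n -> as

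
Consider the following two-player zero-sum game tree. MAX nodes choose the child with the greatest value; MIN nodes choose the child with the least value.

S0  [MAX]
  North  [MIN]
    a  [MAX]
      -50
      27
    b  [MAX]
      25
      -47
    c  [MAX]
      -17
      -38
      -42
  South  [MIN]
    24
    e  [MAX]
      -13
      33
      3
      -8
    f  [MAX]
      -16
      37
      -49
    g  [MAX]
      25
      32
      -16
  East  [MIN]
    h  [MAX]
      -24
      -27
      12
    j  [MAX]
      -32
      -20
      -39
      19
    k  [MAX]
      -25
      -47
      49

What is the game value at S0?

a (MAX): max(-50, 27) = 27
b (MAX): max(25, -47) = 25
c (MAX): max(-17, -38, -42) = -17
North (MIN): min(27, 25, -17) = -17
e (MAX): max(-13, 33, 3, -8) = 33
f (MAX): max(-16, 37, -49) = 37
g (MAX): max(25, 32, -16) = 32
South (MIN): min(24, 33, 37, 32) = 24
h (MAX): max(-24, -27, 12) = 12
j (MAX): max(-32, -20, -39, 19) = 19
k (MAX): max(-25, -47, 49) = 49
East (MIN): min(12, 19, 49) = 12
S0 (MAX): max(-17, 24, 12) = 24

24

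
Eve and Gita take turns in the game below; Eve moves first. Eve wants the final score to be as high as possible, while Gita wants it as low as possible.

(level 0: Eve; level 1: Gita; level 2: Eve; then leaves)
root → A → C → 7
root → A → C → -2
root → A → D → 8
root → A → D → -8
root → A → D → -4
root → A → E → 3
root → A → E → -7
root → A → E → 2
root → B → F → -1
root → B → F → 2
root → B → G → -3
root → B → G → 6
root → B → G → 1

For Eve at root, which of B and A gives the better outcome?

A

F (Eve): max(-1, 2) = 2
G (Eve): max(-3, 6, 1) = 6
B (Gita): min(2, 6) = 2
C (Eve): max(7, -2) = 7
D (Eve): max(8, -8, -4) = 8
E (Eve): max(3, -7, 2) = 3
A (Gita): min(7, 8, 3) = 3
Eve prefers the higher value; B=2, A=3. A is better since 3 > 2.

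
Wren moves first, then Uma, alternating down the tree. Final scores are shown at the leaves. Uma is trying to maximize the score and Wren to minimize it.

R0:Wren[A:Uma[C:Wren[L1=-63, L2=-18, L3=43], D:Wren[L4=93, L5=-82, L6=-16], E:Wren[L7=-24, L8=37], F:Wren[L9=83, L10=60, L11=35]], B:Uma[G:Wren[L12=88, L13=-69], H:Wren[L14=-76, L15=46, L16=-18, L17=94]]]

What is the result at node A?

C (Wren): min(-63, -18, 43) = -63
D (Wren): min(93, -82, -16) = -82
E (Wren): min(-24, 37) = -24
F (Wren): min(83, 60, 35) = 35
A (Uma): max(-63, -82, -24, 35) = 35

35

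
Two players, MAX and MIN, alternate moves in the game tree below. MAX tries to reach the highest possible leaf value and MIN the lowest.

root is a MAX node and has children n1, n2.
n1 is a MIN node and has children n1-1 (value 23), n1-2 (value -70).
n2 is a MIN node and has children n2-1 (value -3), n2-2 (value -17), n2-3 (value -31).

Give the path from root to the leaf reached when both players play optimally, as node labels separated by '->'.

root -> n2 -> n2-3

n1 (MIN): min(23, -70) = -70
n2 (MIN): min(-3, -17, -31) = -31
root (MAX): max(-70, -31) = -31
At root, MAX picks n2 (highest: -31).
At n2, MIN picks n2-3 (lowest: -31).
Terminal value -31.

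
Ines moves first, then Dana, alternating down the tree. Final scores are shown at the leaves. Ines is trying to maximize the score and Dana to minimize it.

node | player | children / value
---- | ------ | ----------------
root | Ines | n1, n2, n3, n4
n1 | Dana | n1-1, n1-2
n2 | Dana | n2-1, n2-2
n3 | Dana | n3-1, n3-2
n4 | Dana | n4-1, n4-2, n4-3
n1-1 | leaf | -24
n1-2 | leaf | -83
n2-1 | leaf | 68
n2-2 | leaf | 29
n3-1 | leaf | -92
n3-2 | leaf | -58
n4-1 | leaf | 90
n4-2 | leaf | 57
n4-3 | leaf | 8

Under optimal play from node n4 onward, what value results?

n4 (Dana): min(90, 57, 8) = 8

8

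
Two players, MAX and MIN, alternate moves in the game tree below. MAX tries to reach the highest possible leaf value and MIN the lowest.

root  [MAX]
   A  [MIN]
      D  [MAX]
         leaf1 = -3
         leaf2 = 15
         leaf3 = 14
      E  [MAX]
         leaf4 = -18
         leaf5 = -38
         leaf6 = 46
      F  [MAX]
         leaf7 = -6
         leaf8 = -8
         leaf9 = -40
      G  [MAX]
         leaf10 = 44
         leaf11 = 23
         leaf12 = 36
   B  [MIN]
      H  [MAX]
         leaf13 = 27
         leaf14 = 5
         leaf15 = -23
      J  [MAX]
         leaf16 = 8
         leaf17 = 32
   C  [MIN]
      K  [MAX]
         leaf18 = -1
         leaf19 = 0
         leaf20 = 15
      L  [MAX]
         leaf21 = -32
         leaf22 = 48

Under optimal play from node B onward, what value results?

27

H (MAX): max(27, 5, -23) = 27
J (MAX): max(8, 32) = 32
B (MIN): min(27, 32) = 27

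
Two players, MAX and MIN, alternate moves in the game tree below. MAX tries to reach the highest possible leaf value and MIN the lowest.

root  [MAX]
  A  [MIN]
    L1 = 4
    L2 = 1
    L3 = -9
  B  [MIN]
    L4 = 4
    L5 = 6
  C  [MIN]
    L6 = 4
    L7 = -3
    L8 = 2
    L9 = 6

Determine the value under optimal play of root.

4

A (MIN): min(4, 1, -9) = -9
B (MIN): min(4, 6) = 4
C (MIN): min(4, -3, 2, 6) = -3
root (MAX): max(-9, 4, -3) = 4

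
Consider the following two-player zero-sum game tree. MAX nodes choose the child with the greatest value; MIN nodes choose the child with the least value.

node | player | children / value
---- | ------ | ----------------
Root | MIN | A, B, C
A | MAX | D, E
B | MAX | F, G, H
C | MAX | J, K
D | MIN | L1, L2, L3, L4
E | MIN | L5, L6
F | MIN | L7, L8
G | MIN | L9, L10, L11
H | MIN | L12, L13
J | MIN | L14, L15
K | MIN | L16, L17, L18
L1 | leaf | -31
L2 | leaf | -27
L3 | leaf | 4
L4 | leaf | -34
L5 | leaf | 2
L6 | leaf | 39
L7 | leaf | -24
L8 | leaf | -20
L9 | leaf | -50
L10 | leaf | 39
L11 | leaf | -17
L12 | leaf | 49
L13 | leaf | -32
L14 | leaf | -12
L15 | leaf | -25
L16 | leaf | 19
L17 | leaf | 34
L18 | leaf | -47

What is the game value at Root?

D (MIN): min(-31, -27, 4, -34) = -34
E (MIN): min(2, 39) = 2
A (MAX): max(-34, 2) = 2
F (MIN): min(-24, -20) = -24
G (MIN): min(-50, 39, -17) = -50
H (MIN): min(49, -32) = -32
B (MAX): max(-24, -50, -32) = -24
J (MIN): min(-12, -25) = -25
K (MIN): min(19, 34, -47) = -47
C (MAX): max(-25, -47) = -25
Root (MIN): min(2, -24, -25) = -25

-25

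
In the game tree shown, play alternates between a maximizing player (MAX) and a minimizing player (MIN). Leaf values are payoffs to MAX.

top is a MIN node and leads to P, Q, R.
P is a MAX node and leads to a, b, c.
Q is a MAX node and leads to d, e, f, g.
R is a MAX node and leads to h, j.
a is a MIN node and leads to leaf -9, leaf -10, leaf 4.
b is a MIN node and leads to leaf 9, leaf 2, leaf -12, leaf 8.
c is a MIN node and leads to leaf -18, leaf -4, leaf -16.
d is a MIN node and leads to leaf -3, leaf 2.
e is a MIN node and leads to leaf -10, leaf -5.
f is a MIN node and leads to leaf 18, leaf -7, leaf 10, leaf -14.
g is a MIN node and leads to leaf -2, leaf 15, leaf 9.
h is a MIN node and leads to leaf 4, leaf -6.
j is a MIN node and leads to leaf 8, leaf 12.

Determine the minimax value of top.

-10

a (MIN): min(-9, -10, 4) = -10
b (MIN): min(9, 2, -12, 8) = -12
c (MIN): min(-18, -4, -16) = -18
P (MAX): max(-10, -12, -18) = -10
d (MIN): min(-3, 2) = -3
e (MIN): min(-10, -5) = -10
f (MIN): min(18, -7, 10, -14) = -14
g (MIN): min(-2, 15, 9) = -2
Q (MAX): max(-3, -10, -14, -2) = -2
h (MIN): min(4, -6) = -6
j (MIN): min(8, 12) = 8
R (MAX): max(-6, 8) = 8
top (MIN): min(-10, -2, 8) = -10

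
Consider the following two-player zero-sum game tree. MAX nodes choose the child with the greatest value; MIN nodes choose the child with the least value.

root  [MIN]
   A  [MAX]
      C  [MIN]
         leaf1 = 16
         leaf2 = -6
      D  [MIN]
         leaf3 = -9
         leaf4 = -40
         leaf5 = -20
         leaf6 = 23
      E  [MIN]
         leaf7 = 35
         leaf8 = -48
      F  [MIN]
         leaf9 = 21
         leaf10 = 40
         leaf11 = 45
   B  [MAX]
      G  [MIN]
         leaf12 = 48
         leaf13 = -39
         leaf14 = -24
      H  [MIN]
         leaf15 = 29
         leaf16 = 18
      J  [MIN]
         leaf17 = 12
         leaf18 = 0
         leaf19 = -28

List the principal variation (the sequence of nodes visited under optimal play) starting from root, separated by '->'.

C (MIN): min(16, -6) = -6
D (MIN): min(-9, -40, -20, 23) = -40
E (MIN): min(35, -48) = -48
F (MIN): min(21, 40, 45) = 21
A (MAX): max(-6, -40, -48, 21) = 21
G (MIN): min(48, -39, -24) = -39
H (MIN): min(29, 18) = 18
J (MIN): min(12, 0, -28) = -28
B (MAX): max(-39, 18, -28) = 18
root (MIN): min(21, 18) = 18
At root, MIN picks B (lowest: 18).
At B, MAX picks H (highest: 18).
At H, MIN picks leaf16 (lowest: 18).
Terminal value 18.

root -> B -> H -> leaf16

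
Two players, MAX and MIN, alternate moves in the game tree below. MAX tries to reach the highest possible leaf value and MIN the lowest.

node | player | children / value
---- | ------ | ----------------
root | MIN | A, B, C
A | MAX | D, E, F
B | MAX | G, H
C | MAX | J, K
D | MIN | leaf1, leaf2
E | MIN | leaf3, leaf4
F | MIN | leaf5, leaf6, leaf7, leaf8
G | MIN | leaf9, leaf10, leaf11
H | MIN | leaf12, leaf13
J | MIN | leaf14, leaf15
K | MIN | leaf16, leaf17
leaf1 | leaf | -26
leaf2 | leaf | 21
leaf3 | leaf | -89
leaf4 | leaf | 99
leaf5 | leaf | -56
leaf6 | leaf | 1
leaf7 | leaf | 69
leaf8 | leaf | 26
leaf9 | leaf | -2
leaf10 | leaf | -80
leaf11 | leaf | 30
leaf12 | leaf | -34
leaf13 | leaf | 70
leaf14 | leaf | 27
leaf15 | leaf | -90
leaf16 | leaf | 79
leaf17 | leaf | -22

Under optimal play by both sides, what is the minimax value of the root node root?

-34

D (MIN): min(-26, 21) = -26
E (MIN): min(-89, 99) = -89
F (MIN): min(-56, 1, 69, 26) = -56
A (MAX): max(-26, -89, -56) = -26
G (MIN): min(-2, -80, 30) = -80
H (MIN): min(-34, 70) = -34
B (MAX): max(-80, -34) = -34
J (MIN): min(27, -90) = -90
K (MIN): min(79, -22) = -22
C (MAX): max(-90, -22) = -22
root (MIN): min(-26, -34, -22) = -34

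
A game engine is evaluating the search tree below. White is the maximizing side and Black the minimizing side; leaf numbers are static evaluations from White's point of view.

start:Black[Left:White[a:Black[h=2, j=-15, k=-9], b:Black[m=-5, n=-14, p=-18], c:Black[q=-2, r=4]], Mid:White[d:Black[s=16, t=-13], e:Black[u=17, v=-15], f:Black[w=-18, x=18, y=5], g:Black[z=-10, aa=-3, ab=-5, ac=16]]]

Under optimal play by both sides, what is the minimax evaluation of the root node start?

-10

a (Black): min(2, -15, -9) = -15
b (Black): min(-5, -14, -18) = -18
c (Black): min(-2, 4) = -2
Left (White): max(-15, -18, -2) = -2
d (Black): min(16, -13) = -13
e (Black): min(17, -15) = -15
f (Black): min(-18, 18, 5) = -18
g (Black): min(-10, -3, -5, 16) = -10
Mid (White): max(-13, -15, -18, -10) = -10
start (Black): min(-2, -10) = -10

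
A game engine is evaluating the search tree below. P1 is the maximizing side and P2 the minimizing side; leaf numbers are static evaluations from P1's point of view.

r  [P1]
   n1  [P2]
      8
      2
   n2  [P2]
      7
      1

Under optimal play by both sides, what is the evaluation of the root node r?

2

n1 (P2): min(8, 2) = 2
n2 (P2): min(7, 1) = 1
r (P1): max(2, 1) = 2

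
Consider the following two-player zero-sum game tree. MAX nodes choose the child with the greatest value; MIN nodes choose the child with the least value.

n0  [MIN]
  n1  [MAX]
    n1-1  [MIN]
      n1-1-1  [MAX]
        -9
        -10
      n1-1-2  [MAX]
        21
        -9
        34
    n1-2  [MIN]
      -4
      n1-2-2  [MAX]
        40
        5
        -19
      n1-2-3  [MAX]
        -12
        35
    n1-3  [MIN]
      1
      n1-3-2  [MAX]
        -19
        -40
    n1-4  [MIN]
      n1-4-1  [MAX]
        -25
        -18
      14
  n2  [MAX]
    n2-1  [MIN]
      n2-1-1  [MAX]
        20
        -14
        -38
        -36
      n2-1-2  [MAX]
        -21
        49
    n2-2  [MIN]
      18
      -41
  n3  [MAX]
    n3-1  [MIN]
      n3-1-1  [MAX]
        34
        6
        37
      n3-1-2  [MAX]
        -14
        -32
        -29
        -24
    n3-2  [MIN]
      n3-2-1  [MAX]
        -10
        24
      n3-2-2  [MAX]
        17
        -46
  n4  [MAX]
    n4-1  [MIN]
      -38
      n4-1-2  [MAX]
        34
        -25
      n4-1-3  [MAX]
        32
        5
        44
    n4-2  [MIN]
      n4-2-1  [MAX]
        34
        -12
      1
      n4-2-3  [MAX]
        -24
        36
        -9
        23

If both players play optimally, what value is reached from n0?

n1-1-1 (MAX): max(-9, -10) = -9
n1-1-2 (MAX): max(21, -9, 34) = 34
n1-1 (MIN): min(-9, 34) = -9
n1-2-2 (MAX): max(40, 5, -19) = 40
n1-2-3 (MAX): max(-12, 35) = 35
n1-2 (MIN): min(-4, 40, 35) = -4
n1-3-2 (MAX): max(-19, -40) = -19
n1-3 (MIN): min(1, -19) = -19
n1-4-1 (MAX): max(-25, -18) = -18
n1-4 (MIN): min(-18, 14) = -18
n1 (MAX): max(-9, -4, -19, -18) = -4
n2-1-1 (MAX): max(20, -14, -38, -36) = 20
n2-1-2 (MAX): max(-21, 49) = 49
n2-1 (MIN): min(20, 49) = 20
n2-2 (MIN): min(18, -41) = -41
n2 (MAX): max(20, -41) = 20
n3-1-1 (MAX): max(34, 6, 37) = 37
n3-1-2 (MAX): max(-14, -32, -29, -24) = -14
n3-1 (MIN): min(37, -14) = -14
n3-2-1 (MAX): max(-10, 24) = 24
n3-2-2 (MAX): max(17, -46) = 17
n3-2 (MIN): min(24, 17) = 17
n3 (MAX): max(-14, 17) = 17
n4-1-2 (MAX): max(34, -25) = 34
n4-1-3 (MAX): max(32, 5, 44) = 44
n4-1 (MIN): min(-38, 34, 44) = -38
n4-2-1 (MAX): max(34, -12) = 34
n4-2-3 (MAX): max(-24, 36, -9, 23) = 36
n4-2 (MIN): min(34, 1, 36) = 1
n4 (MAX): max(-38, 1) = 1
n0 (MIN): min(-4, 20, 17, 1) = -4

-4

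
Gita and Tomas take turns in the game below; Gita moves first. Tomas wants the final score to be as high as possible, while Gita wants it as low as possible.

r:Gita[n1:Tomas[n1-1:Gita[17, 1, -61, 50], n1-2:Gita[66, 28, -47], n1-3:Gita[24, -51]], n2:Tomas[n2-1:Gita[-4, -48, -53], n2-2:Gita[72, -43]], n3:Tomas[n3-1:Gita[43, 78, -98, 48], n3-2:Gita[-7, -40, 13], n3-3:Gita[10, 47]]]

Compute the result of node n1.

n1-1 (Gita): min(17, 1, -61, 50) = -61
n1-2 (Gita): min(66, 28, -47) = -47
n1-3 (Gita): min(24, -51) = -51
n1 (Tomas): max(-61, -47, -51) = -47

-47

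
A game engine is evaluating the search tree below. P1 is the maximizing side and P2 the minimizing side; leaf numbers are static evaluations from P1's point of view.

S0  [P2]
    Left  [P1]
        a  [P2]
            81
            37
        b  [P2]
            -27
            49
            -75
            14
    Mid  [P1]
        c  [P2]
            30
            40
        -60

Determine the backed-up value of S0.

a (P2): min(81, 37) = 37
b (P2): min(-27, 49, -75, 14) = -75
Left (P1): max(37, -75) = 37
c (P2): min(30, 40) = 30
Mid (P1): max(30, -60) = 30
S0 (P2): min(37, 30) = 30

30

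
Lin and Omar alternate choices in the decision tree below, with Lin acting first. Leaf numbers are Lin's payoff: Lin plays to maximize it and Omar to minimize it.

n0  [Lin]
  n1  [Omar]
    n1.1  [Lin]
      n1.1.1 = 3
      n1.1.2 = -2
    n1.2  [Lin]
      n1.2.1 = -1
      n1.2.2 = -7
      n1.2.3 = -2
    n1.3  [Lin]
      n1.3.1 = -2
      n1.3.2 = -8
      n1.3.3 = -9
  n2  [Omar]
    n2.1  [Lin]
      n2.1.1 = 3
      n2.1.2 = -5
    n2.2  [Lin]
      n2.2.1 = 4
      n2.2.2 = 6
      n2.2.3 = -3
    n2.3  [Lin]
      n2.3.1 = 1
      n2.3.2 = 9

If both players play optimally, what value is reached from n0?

n1.1 (Lin): max(3, -2) = 3
n1.2 (Lin): max(-1, -7, -2) = -1
n1.3 (Lin): max(-2, -8, -9) = -2
n1 (Omar): min(3, -1, -2) = -2
n2.1 (Lin): max(3, -5) = 3
n2.2 (Lin): max(4, 6, -3) = 6
n2.3 (Lin): max(1, 9) = 9
n2 (Omar): min(3, 6, 9) = 3
n0 (Lin): max(-2, 3) = 3

3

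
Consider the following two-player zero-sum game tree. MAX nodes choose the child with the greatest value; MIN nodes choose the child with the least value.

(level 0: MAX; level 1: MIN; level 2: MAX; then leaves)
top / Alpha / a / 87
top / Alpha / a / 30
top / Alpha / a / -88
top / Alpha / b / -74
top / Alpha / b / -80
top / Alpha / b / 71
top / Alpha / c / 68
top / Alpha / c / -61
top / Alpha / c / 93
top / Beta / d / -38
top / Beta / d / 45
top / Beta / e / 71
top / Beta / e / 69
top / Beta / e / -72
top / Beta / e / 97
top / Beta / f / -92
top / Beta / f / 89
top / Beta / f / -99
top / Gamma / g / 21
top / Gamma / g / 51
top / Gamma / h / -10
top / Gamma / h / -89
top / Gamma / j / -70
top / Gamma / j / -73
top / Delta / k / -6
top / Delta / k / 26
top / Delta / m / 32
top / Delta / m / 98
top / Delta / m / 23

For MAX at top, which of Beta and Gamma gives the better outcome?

Beta

d (MAX): max(-38, 45) = 45
e (MAX): max(71, 69, -72, 97) = 97
f (MAX): max(-92, 89, -99) = 89
Beta (MIN): min(45, 97, 89) = 45
g (MAX): max(21, 51) = 51
h (MAX): max(-10, -89) = -10
j (MAX): max(-70, -73) = -70
Gamma (MIN): min(51, -10, -70) = -70
MAX prefers the higher value; Beta=45, Gamma=-70. Beta is better since 45 > -70.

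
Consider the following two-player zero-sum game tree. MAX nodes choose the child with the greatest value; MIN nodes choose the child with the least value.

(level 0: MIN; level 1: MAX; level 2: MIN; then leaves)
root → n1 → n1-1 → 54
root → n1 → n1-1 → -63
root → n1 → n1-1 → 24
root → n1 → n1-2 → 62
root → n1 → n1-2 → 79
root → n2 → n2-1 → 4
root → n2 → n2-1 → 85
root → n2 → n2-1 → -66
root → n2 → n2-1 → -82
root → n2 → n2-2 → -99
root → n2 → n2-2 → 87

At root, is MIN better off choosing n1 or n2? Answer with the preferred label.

n1-1 (MIN): min(54, -63, 24) = -63
n1-2 (MIN): min(62, 79) = 62
n1 (MAX): max(-63, 62) = 62
n2-1 (MIN): min(4, 85, -66, -82) = -82
n2-2 (MIN): min(-99, 87) = -99
n2 (MAX): max(-82, -99) = -82
MIN prefers the lower value; n1=62, n2=-82. n2 is better since -82 < 62.

n2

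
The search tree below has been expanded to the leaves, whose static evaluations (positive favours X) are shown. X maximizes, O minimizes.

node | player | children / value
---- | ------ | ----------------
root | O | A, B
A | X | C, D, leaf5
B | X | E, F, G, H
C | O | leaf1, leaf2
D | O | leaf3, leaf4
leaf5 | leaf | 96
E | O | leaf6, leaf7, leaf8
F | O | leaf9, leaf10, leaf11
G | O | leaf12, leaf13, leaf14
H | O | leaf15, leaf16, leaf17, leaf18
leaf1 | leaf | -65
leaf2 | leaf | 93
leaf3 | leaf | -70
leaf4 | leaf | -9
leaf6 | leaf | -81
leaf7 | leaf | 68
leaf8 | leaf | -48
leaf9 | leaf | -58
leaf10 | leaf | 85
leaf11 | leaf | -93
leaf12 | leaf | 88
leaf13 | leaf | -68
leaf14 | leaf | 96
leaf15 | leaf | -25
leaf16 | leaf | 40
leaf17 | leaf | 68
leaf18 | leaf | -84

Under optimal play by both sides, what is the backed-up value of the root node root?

C (O): min(-65, 93) = -65
D (O): min(-70, -9) = -70
A (X): max(-65, -70, 96) = 96
E (O): min(-81, 68, -48) = -81
F (O): min(-58, 85, -93) = -93
G (O): min(88, -68, 96) = -68
H (O): min(-25, 40, 68, -84) = -84
B (X): max(-81, -93, -68, -84) = -68
root (O): min(96, -68) = -68

-68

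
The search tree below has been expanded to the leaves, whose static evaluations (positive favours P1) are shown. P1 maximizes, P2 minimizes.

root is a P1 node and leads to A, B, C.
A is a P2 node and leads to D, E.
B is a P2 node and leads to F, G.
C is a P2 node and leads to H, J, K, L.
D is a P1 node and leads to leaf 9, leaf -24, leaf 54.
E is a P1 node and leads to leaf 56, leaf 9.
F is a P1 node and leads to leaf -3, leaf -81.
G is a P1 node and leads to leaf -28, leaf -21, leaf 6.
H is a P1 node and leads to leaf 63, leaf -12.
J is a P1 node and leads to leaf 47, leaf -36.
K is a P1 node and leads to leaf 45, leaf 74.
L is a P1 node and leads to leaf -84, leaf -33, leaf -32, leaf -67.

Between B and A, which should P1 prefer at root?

F (P1): max(-3, -81) = -3
G (P1): max(-28, -21, 6) = 6
B (P2): min(-3, 6) = -3
D (P1): max(9, -24, 54) = 54
E (P1): max(56, 9) = 56
A (P2): min(54, 56) = 54
P1 prefers the higher value; B=-3, A=54. A is better since 54 > -3.

A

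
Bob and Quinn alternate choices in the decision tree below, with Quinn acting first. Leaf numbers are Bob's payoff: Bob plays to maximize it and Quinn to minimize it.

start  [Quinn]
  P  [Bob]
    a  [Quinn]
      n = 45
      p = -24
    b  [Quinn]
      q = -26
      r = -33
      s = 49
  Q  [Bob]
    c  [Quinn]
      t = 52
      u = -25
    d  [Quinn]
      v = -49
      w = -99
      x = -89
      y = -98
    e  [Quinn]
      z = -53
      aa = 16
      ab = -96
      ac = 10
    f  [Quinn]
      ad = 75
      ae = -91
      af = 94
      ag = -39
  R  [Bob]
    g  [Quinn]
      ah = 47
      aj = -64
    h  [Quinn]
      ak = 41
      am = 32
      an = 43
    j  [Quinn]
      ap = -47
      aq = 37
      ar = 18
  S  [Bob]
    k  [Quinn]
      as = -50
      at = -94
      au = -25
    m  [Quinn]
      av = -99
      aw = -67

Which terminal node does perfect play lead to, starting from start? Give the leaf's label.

a (Quinn): min(45, -24) = -24
b (Quinn): min(-26, -33, 49) = -33
P (Bob): max(-24, -33) = -24
c (Quinn): min(52, -25) = -25
d (Quinn): min(-49, -99, -89, -98) = -99
e (Quinn): min(-53, 16, -96, 10) = -96
f (Quinn): min(75, -91, 94, -39) = -91
Q (Bob): max(-25, -99, -96, -91) = -25
g (Quinn): min(47, -64) = -64
h (Quinn): min(41, 32, 43) = 32
j (Quinn): min(-47, 37, 18) = -47
R (Bob): max(-64, 32, -47) = 32
k (Quinn): min(-50, -94, -25) = -94
m (Quinn): min(-99, -67) = -99
S (Bob): max(-94, -99) = -94
start (Quinn): min(-24, -25, 32, -94) = -94
At start, Quinn picks S (lowest: -94).
At S, Bob picks k (highest: -94).
At k, Quinn picks at (lowest: -94).
Terminal value -94.

at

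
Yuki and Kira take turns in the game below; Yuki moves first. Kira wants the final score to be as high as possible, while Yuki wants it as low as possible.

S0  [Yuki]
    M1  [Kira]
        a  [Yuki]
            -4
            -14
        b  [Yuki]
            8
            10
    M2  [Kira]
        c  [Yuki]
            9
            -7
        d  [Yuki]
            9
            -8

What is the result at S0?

-7

a (Yuki): min(-4, -14) = -14
b (Yuki): min(8, 10) = 8
M1 (Kira): max(-14, 8) = 8
c (Yuki): min(9, -7) = -7
d (Yuki): min(9, -8) = -8
M2 (Kira): max(-7, -8) = -7
S0 (Yuki): min(8, -7) = -7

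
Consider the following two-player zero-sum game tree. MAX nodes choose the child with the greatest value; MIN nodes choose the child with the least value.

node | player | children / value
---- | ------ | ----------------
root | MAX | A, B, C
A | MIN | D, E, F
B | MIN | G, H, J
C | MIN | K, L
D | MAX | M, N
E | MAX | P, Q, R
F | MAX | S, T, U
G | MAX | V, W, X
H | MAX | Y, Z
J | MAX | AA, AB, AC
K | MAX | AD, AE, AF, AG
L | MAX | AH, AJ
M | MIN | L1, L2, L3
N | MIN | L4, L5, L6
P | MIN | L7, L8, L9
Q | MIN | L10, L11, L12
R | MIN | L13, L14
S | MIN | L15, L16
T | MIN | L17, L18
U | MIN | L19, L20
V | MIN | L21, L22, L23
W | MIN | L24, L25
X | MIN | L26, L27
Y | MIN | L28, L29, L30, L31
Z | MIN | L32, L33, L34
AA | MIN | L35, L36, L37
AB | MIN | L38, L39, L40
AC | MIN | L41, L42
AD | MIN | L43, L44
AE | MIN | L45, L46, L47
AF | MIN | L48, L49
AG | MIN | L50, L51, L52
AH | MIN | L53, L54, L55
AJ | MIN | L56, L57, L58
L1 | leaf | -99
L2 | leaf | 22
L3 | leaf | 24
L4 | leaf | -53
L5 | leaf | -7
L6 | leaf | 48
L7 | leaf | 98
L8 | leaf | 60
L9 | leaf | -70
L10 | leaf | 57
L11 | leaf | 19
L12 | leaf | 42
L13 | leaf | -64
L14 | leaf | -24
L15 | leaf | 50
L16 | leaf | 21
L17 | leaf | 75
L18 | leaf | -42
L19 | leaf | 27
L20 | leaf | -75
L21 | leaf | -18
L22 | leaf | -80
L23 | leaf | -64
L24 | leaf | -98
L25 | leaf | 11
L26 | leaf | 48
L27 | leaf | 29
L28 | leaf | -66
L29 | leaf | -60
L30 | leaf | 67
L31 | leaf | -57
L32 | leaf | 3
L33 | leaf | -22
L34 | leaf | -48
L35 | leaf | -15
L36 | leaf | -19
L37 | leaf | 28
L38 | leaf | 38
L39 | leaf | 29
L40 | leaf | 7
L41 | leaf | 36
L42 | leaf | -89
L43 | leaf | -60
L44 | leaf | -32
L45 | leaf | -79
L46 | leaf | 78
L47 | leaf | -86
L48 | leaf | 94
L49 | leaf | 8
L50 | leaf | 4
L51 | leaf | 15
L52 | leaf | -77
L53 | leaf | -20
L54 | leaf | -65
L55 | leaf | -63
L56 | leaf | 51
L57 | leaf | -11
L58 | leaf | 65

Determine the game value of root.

-11

M (MIN): min(-99, 22, 24) = -99
N (MIN): min(-53, -7, 48) = -53
D (MAX): max(-99, -53) = -53
P (MIN): min(98, 60, -70) = -70
Q (MIN): min(57, 19, 42) = 19
R (MIN): min(-64, -24) = -64
E (MAX): max(-70, 19, -64) = 19
S (MIN): min(50, 21) = 21
T (MIN): min(75, -42) = -42
U (MIN): min(27, -75) = -75
F (MAX): max(21, -42, -75) = 21
A (MIN): min(-53, 19, 21) = -53
V (MIN): min(-18, -80, -64) = -80
W (MIN): min(-98, 11) = -98
X (MIN): min(48, 29) = 29
G (MAX): max(-80, -98, 29) = 29
Y (MIN): min(-66, -60, 67, -57) = -66
Z (MIN): min(3, -22, -48) = -48
H (MAX): max(-66, -48) = -48
AA (MIN): min(-15, -19, 28) = -19
AB (MIN): min(38, 29, 7) = 7
AC (MIN): min(36, -89) = -89
J (MAX): max(-19, 7, -89) = 7
B (MIN): min(29, -48, 7) = -48
AD (MIN): min(-60, -32) = -60
AE (MIN): min(-79, 78, -86) = -86
AF (MIN): min(94, 8) = 8
AG (MIN): min(4, 15, -77) = -77
K (MAX): max(-60, -86, 8, -77) = 8
AH (MIN): min(-20, -65, -63) = -65
AJ (MIN): min(51, -11, 65) = -11
L (MAX): max(-65, -11) = -11
C (MIN): min(8, -11) = -11
root (MAX): max(-53, -48, -11) = -11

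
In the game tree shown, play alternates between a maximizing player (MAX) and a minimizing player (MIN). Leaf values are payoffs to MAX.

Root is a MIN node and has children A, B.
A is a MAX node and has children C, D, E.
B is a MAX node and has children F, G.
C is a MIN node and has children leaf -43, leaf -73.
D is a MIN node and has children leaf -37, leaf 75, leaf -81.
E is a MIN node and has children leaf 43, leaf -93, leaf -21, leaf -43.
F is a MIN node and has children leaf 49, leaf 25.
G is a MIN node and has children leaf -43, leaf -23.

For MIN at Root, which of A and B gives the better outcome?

C (MIN): min(-43, -73) = -73
D (MIN): min(-37, 75, -81) = -81
E (MIN): min(43, -93, -21, -43) = -93
A (MAX): max(-73, -81, -93) = -73
F (MIN): min(49, 25) = 25
G (MIN): min(-43, -23) = -43
B (MAX): max(25, -43) = 25
MIN prefers the lower value; A=-73, B=25. A is better since -73 < 25.

A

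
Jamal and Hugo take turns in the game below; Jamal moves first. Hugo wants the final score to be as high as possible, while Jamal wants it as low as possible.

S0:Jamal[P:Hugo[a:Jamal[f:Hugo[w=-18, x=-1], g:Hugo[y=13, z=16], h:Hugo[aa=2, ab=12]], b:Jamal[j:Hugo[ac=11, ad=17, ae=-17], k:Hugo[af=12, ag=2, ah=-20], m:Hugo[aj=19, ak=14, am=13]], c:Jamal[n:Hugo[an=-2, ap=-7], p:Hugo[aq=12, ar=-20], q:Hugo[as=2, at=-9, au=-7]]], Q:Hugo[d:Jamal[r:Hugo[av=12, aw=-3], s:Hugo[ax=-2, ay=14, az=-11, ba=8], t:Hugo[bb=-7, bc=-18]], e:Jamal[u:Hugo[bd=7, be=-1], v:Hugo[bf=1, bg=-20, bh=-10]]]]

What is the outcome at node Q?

r (Hugo): max(12, -3) = 12
s (Hugo): max(-2, 14, -11, 8) = 14
t (Hugo): max(-7, -18) = -7
d (Jamal): min(12, 14, -7) = -7
u (Hugo): max(7, -1) = 7
v (Hugo): max(1, -20, -10) = 1
e (Jamal): min(7, 1) = 1
Q (Hugo): max(-7, 1) = 1

1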